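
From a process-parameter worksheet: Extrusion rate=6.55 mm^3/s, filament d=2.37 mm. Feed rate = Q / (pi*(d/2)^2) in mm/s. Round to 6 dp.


A = pi*(2.37/2)^2 = 4.411503
v = 6.55 / 4.411503 = 1.484755 mm/s


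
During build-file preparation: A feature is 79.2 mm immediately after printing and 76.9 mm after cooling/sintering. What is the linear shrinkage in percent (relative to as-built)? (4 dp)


Shrinkage = ((79.2-76.9)/79.2)*100 = 2.904 %


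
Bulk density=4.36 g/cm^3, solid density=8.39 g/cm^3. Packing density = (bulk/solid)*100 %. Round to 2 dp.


Packing = (4.36/8.39)*100 = 51.97 %


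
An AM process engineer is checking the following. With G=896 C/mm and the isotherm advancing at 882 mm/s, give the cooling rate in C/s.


CR = 896 * 882 = 790272 C/s


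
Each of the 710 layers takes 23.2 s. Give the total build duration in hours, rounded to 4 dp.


t = 710 * 23.2 / 3600 = 4.5756 hrs


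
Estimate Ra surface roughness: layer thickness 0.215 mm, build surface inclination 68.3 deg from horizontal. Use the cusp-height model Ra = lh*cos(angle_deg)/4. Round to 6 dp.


Ra = 0.215 * cos(68.3) / 4 = 0.019874 mm


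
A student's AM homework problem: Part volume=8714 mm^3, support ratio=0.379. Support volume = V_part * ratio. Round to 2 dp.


V_support = 8714 * 0.379 = 3302.61 mm^3


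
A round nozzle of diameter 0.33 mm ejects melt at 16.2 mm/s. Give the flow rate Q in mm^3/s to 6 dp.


A = pi*(0.33/2)^2 = 0.08552986 mm^2
Q = 0.08552986 * 16.2 = 1.385584 mm^3/s


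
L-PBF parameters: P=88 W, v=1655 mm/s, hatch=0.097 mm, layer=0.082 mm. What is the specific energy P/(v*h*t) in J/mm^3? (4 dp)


Build rate = 1655 * 0.097 * 0.082 = 13.16387 mm^3/s
SE = 88 / 13.16387 = 6.685 J/mm^3


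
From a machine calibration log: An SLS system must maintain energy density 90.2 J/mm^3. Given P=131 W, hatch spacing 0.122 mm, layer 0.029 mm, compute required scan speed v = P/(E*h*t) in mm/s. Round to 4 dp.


v = 131 / (90.2*0.122*0.029) = 410.4941 mm/s


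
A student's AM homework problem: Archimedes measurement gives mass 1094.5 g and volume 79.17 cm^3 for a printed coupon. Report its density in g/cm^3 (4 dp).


rho = 1094.5 / 79.17 = 13.8247 g/cm^3


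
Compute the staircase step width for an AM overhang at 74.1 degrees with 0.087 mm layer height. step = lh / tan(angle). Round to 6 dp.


step = 0.087 / tan(74.1) = 0.024783 mm


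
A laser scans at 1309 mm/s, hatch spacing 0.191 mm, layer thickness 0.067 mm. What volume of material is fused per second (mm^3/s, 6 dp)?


Rate = 1309 * 0.191 * 0.067 = 16.751273 mm^3/s


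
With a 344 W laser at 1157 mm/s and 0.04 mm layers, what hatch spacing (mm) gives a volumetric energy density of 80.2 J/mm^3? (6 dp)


h = 344 / (80.2*1157*0.04) = 0.092681 mm


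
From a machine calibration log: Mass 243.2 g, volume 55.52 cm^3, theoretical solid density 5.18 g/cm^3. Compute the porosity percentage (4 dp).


rho_part = 243.2 / 55.52 = 4.38040346 g/cm^3
Porosity = (1 - 4.38040346/5.18)*100 = 15.4362 %


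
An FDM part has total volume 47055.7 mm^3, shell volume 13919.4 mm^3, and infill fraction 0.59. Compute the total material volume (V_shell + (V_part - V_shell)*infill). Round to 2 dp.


V_infill = (47055.7 - 13919.4) * 0.59 = 19550.42
V_total = 13919.4 + 19550.42 = 33469.82 mm^3


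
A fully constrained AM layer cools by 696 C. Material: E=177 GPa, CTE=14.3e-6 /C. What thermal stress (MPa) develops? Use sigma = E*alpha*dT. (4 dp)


sigma = 177*1000 * 14.3e-6 * 696 = 1761.6456 MPa


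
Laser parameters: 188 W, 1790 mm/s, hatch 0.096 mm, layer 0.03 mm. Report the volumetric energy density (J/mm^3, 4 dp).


E = 188 / (1790*0.096*0.03) = 36.468 J/mm^3


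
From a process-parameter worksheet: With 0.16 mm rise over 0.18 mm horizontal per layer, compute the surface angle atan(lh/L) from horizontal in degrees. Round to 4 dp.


angle = atan(0.16/0.18) = 41.6335 degrees


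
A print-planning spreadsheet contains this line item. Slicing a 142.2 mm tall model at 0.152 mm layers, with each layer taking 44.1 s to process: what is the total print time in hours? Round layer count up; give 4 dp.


Layers = ceil(142.2/0.152) = 936
t = 936 * 44.1 / 3600 = 11.466 hrs


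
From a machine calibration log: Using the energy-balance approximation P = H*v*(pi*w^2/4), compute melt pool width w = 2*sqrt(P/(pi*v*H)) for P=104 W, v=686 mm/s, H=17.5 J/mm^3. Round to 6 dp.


w = 2*sqrt(104/(pi*686*17.5)) = 0.105025 mm


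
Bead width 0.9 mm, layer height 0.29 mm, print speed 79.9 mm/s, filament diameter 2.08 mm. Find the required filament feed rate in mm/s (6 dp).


Q = 0.9 * 0.29 * 79.9 = 20.8539 mm^3/s
A_fil = pi*(2.08/2)^2 = 3.39794661 mm^2
v_feed = 20.8539 / 3.39794661 = 6.137206 mm/s


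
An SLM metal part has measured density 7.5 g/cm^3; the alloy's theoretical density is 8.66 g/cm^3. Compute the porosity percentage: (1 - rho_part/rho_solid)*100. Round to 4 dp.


Porosity = (1-7.5/8.66)*100 = 13.3949 %


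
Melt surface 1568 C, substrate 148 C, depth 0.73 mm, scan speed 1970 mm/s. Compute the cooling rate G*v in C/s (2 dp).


G = (1568-148)/0.73 = 1945.20547945 C/mm
CR = 1945.20547945 * 1970 = 3832054.79 C/s


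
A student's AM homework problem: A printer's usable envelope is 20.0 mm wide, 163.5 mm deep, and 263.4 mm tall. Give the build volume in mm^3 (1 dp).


V = 20.0 * 163.5 * 263.4 = 861318.0 mm^3


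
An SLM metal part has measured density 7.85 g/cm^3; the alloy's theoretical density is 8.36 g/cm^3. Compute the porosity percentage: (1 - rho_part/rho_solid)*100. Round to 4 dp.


Porosity = (1-7.85/8.36)*100 = 6.1005 %


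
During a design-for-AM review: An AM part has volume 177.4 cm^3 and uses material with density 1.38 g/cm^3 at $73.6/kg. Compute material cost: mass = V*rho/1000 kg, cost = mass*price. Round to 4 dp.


Mass = 177.4*1.38/1000 = 0.244812 kg
Cost = 0.244812 * 73.6 = 18.0182 $


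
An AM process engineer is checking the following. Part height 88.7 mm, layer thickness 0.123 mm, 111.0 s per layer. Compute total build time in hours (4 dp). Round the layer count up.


Layers = ceil(88.7/0.123) = 722
t = 722 * 111.0 / 3600 = 22.2617 hrs


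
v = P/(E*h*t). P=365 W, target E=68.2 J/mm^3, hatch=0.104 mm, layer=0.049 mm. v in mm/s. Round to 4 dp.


v = 365 / (68.2*0.104*0.049) = 1050.2171 mm/s


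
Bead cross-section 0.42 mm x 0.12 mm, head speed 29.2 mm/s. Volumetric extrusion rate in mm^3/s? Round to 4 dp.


Rate = 0.42 * 0.12 * 29.2 = 1.4717 mm^3/s


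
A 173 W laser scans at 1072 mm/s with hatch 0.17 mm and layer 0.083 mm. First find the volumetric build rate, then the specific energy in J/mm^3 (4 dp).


Build rate = 1072 * 0.17 * 0.083 = 15.12592 mm^3/s
SE = 173 / 15.12592 = 11.4373 J/mm^3


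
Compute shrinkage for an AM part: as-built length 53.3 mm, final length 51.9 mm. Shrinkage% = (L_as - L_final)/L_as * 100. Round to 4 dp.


Shrinkage = ((53.3-51.9)/53.3)*100 = 2.6266 %


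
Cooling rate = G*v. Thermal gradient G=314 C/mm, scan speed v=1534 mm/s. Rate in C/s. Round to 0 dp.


CR = 314 * 1534 = 481676 C/s


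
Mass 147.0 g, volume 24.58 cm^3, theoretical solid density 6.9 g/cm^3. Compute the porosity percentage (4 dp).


rho_part = 147.0 / 24.58 = 5.98047193 g/cm^3
Porosity = (1 - 5.98047193/6.9)*100 = 13.3265 %


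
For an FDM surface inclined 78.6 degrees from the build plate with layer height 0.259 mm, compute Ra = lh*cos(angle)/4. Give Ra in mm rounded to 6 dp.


Ra = 0.259 * cos(78.6) / 4 = 0.012798 mm


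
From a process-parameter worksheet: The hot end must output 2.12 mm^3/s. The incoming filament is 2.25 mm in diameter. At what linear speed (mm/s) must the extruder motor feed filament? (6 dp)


A = pi*(2.25/2)^2 = 3.976078
v = 2.12 / 3.976078 = 0.533189 mm/s


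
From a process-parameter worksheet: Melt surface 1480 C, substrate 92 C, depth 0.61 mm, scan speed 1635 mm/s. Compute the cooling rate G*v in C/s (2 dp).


G = (1480-92)/0.61 = 2275.40983607 C/mm
CR = 2275.40983607 * 1635 = 3720295.08 C/s


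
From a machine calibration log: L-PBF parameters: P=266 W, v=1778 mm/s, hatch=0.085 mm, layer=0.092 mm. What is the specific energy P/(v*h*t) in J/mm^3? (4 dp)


Build rate = 1778 * 0.085 * 0.092 = 13.90396 mm^3/s
SE = 266 / 13.90396 = 19.1312 J/mm^3


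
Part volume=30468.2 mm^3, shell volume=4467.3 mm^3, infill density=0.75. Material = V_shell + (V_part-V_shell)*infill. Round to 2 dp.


V_infill = (30468.2 - 4467.3) * 0.75 = 19500.68
V_total = 4467.3 + 19500.68 = 23967.98 mm^3


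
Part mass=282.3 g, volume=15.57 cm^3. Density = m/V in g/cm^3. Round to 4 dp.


rho = 282.3 / 15.57 = 18.131 g/cm^3


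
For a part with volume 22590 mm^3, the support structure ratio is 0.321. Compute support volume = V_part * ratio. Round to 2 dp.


V_support = 22590 * 0.321 = 7251.39 mm^3


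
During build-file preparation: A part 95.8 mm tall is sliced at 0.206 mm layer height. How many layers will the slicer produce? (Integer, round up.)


Layers = ceil(95.8/0.206) = 466


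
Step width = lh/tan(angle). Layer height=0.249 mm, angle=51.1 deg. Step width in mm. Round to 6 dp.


step = 0.249 / tan(51.1) = 0.200918 mm


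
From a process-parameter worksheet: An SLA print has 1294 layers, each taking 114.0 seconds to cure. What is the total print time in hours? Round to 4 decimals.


t = 1294 * 114.0 / 3600 = 40.9767 hrs


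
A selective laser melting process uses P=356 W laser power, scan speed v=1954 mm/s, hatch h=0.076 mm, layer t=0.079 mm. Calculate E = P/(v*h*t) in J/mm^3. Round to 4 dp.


E = 356 / (1954*0.076*0.079) = 30.3448 J/mm^3


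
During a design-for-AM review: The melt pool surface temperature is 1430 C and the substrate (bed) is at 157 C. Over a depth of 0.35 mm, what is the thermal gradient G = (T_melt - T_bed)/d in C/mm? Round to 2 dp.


G = (1430-157)/0.35 = 3637.14 C/mm


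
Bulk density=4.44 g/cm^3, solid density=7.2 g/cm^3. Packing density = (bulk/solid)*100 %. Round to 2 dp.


Packing = (4.44/7.2)*100 = 61.67 %


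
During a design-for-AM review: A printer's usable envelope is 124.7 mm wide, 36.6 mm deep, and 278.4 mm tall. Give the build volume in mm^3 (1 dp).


V = 124.7 * 36.6 * 278.4 = 1270623.2 mm^3


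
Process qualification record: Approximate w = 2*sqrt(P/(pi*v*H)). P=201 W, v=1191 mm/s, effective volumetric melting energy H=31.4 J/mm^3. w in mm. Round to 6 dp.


w = 2*sqrt(201/(pi*1191*31.4)) = 0.082724 mm


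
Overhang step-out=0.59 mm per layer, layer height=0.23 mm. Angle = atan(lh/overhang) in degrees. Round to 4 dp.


angle = atan(0.23/0.59) = 21.2974 degrees


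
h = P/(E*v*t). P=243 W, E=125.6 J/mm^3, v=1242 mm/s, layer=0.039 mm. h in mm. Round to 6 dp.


h = 243 / (125.6*1242*0.039) = 0.039942 mm


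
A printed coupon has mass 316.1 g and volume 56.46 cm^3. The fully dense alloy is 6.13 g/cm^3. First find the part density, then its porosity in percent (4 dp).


rho_part = 316.1 / 56.46 = 5.59865391 g/cm^3
Porosity = (1 - 5.59865391/6.13)*100 = 8.668 %


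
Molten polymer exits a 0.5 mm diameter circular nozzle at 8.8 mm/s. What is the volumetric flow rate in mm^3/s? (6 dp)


A = pi*(0.5/2)^2 = 0.19634954 mm^2
Q = 0.19634954 * 8.8 = 1.727876 mm^3/s


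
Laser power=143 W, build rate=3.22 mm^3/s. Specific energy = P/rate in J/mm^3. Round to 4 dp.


SE = 143 / 3.22 = 44.4099 J/mm^3


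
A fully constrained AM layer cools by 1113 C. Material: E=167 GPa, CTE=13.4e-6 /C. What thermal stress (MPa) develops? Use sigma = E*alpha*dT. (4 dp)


sigma = 167*1000 * 13.4e-6 * 1113 = 2490.6714 MPa


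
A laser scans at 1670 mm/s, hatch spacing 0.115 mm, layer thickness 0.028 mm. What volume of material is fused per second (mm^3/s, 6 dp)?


Rate = 1670 * 0.115 * 0.028 = 5.3774 mm^3/s


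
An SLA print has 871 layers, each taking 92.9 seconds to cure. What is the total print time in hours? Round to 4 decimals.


t = 871 * 92.9 / 3600 = 22.4766 hrs


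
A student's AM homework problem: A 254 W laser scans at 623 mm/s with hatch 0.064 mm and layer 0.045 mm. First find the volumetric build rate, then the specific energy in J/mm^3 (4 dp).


Build rate = 623 * 0.064 * 0.045 = 1.79424 mm^3/s
SE = 254 / 1.79424 = 141.5641 J/mm^3


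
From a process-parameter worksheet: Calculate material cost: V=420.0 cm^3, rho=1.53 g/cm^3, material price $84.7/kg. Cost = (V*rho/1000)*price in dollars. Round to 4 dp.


Mass = 420.0*1.53/1000 = 0.6426 kg
Cost = 0.6426 * 84.7 = 54.4282 $


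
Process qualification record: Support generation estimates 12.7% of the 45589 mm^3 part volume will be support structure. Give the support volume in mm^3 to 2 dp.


V_support = 45589 * 0.127 = 5789.8 mm^3


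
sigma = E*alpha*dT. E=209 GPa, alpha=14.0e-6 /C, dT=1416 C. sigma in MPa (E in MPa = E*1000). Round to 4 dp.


sigma = 209*1000 * 14.0e-6 * 1416 = 4143.216 MPa


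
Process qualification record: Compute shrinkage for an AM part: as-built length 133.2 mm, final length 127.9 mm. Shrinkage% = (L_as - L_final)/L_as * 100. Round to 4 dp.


Shrinkage = ((133.2-127.9)/133.2)*100 = 3.979 %


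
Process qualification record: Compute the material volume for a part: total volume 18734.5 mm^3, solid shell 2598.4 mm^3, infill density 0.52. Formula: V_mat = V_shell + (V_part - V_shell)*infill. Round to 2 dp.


V_infill = (18734.5 - 2598.4) * 0.52 = 8390.77
V_total = 2598.4 + 8390.77 = 10989.17 mm^3


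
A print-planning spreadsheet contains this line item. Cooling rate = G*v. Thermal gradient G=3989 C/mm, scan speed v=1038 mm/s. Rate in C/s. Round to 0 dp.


CR = 3989 * 1038 = 4140582 C/s


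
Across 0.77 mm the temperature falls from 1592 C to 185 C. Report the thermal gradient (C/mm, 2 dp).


G = (1592-185)/0.77 = 1827.27 C/mm


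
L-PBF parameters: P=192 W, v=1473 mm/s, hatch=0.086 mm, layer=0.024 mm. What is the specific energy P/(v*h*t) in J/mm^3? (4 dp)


Build rate = 1473 * 0.086 * 0.024 = 3.040272 mm^3/s
SE = 192 / 3.040272 = 63.1522 J/mm^3


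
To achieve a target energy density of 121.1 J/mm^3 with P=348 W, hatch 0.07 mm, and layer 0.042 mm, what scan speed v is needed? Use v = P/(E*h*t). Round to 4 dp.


v = 348 / (121.1*0.07*0.042) = 977.4347 mm/s


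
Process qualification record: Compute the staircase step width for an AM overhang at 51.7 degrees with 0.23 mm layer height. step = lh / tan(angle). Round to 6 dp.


step = 0.23 / tan(51.7) = 0.181643 mm


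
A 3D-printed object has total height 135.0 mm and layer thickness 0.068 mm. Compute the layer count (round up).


Layers = ceil(135.0/0.068) = 1986


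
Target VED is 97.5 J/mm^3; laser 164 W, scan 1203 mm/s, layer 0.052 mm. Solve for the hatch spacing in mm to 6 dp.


h = 164 / (97.5*1203*0.052) = 0.026889 mm


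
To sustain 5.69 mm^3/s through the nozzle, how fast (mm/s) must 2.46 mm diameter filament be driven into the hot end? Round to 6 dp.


A = pi*(2.46/2)^2 = 4.752916
v = 5.69 / 4.752916 = 1.19716 mm/s


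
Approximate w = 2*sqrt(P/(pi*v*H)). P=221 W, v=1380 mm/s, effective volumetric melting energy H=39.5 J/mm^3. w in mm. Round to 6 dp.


w = 2*sqrt(221/(pi*1380*39.5)) = 0.071848 mm


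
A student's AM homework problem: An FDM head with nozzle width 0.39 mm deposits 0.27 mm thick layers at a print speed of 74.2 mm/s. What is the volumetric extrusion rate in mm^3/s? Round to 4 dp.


Rate = 0.39 * 0.27 * 74.2 = 7.8133 mm^3/s


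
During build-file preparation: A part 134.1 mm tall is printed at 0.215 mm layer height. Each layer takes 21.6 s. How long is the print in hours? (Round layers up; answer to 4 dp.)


Layers = ceil(134.1/0.215) = 624
t = 624 * 21.6 / 3600 = 3.744 hrs


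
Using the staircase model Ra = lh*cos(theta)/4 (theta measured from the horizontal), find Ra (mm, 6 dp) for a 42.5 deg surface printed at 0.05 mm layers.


Ra = 0.05 * cos(42.5) / 4 = 0.009216 mm


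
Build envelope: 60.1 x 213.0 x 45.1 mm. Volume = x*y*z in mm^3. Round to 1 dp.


V = 60.1 * 213.0 * 45.1 = 577338.6 mm^3


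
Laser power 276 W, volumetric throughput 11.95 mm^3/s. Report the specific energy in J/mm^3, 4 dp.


SE = 276 / 11.95 = 23.0962 J/mm^3


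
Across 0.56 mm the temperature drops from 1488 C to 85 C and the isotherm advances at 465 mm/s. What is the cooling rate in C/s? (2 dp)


G = (1488-85)/0.56 = 2505.35714286 C/mm
CR = 2505.35714286 * 465 = 1164991.07 C/s


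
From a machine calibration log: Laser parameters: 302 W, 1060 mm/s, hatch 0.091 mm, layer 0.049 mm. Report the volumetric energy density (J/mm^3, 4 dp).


E = 302 / (1060*0.091*0.049) = 63.8945 J/mm^3


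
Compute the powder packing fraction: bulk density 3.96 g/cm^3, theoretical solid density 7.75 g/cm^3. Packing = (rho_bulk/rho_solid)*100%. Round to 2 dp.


Packing = (3.96/7.75)*100 = 51.1 %


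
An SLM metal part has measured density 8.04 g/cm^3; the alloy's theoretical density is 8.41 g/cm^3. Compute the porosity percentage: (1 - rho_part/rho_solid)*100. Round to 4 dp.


Porosity = (1-8.04/8.41)*100 = 4.3995 %


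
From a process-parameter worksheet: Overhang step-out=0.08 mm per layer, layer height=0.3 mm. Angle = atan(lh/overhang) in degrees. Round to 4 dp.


angle = atan(0.3/0.08) = 75.0686 degrees


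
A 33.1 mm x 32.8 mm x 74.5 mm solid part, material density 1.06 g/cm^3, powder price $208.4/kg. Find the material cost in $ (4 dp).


V = 33.1 * 32.8 * 74.5 = 80883.16 mm^3 = 80.88316 cm^3
Mass = 80.88316 * 1.06 / 1000 = 0.08573615 kg
Cost = 0.08573615 * 208.4 = 17.8674 $


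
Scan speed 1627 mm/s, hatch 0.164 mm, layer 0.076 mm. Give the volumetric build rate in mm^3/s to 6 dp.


Rate = 1627 * 0.164 * 0.076 = 20.278928 mm^3/s


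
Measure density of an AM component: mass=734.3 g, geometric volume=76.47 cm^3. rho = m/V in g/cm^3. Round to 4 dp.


rho = 734.3 / 76.47 = 9.6025 g/cm^3


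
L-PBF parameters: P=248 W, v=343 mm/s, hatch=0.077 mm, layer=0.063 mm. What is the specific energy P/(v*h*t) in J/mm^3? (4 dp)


Build rate = 343 * 0.077 * 0.063 = 1.663893 mm^3/s
SE = 248 / 1.663893 = 149.048 J/mm^3


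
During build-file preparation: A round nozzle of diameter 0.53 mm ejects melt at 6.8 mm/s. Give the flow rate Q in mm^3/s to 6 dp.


A = pi*(0.53/2)^2 = 0.22061834 mm^2
Q = 0.22061834 * 6.8 = 1.500205 mm^3/s


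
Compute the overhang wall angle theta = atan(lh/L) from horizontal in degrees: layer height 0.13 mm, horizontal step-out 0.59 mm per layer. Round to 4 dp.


angle = atan(0.13/0.59) = 12.4259 degrees


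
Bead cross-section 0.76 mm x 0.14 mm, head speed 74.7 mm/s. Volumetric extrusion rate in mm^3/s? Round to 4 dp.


Rate = 0.76 * 0.14 * 74.7 = 7.9481 mm^3/s


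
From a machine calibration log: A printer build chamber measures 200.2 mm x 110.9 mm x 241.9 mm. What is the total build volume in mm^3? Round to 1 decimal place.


V = 200.2 * 110.9 * 241.9 = 5370707.3 mm^3


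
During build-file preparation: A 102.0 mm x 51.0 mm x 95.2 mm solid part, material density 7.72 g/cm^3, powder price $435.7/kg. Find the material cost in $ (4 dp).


V = 102.0 * 51.0 * 95.2 = 495230.4 mm^3 = 495.2304 cm^3
Mass = 495.2304 * 7.72 / 1000 = 3.82317869 kg
Cost = 3.82317869 * 435.7 = 1665.759 $


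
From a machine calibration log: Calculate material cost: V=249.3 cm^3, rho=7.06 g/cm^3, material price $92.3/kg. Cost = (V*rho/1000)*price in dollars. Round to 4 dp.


Mass = 249.3*7.06/1000 = 1.760058 kg
Cost = 1.760058 * 92.3 = 162.4534 $


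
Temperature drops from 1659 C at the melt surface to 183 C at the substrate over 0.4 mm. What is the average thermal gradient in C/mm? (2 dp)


G = (1659-183)/0.4 = 3690.0 C/mm


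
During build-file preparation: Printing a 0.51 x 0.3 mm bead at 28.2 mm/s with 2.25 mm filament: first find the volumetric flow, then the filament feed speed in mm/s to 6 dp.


Q = 0.51 * 0.3 * 28.2 = 4.3146 mm^3/s
A_fil = pi*(2.25/2)^2 = 3.9760782 mm^2
v_feed = 4.3146 / 3.9760782 = 1.08514 mm/s


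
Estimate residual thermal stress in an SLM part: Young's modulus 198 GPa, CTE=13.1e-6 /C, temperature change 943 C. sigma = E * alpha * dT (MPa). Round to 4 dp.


sigma = 198*1000 * 13.1e-6 * 943 = 2445.9534 MPa


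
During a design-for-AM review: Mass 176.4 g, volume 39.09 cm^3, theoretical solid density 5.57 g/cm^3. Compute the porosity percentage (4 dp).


rho_part = 176.4 / 39.09 = 4.51266309 g/cm^3
Porosity = (1 - 4.51266309/5.57)*100 = 18.9827 %


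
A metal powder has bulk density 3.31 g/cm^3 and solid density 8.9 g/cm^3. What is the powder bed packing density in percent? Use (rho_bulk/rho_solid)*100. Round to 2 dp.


Packing = (3.31/8.9)*100 = 37.19 %


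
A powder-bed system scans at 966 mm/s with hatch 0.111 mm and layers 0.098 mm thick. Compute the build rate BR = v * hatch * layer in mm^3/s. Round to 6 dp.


Rate = 966 * 0.111 * 0.098 = 10.508148 mm^3/s


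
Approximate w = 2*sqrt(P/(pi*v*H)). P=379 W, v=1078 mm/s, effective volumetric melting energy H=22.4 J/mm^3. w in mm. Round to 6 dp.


w = 2*sqrt(379/(pi*1078*22.4)) = 0.141365 mm


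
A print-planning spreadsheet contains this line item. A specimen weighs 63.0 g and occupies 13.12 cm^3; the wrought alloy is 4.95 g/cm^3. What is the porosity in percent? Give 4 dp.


rho_part = 63.0 / 13.12 = 4.80182927 g/cm^3
Porosity = (1 - 4.80182927/4.95)*100 = 2.9933 %


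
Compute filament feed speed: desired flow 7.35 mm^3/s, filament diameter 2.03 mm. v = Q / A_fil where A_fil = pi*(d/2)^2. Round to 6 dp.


A = pi*(2.03/2)^2 = 3.236547
v = 7.35 / 3.236547 = 2.270939 mm/s


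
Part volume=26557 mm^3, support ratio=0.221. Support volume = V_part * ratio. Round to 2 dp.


V_support = 26557 * 0.221 = 5869.1 mm^3


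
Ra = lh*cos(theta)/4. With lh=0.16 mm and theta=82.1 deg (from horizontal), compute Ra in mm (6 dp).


Ra = 0.16 * cos(82.1) / 4 = 0.005498 mm


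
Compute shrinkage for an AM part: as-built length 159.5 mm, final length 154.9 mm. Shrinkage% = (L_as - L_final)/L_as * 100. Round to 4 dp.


Shrinkage = ((159.5-154.9)/159.5)*100 = 2.884 %


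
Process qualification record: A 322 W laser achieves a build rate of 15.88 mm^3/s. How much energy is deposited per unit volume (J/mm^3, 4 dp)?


SE = 322 / 15.88 = 20.2771 J/mm^3


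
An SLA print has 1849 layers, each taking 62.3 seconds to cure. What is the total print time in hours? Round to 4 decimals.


t = 1849 * 62.3 / 3600 = 31.998 hrs


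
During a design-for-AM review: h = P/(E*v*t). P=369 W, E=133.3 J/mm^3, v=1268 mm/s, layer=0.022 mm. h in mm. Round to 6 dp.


h = 369 / (133.3*1268*0.022) = 0.099233 mm


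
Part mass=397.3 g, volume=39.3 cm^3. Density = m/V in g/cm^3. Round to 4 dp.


rho = 397.3 / 39.3 = 10.1094 g/cm^3


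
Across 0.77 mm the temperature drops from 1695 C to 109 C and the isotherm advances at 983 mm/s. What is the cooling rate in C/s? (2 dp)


G = (1695-109)/0.77 = 2059.74025974 C/mm
CR = 2059.74025974 * 983 = 2024724.68 C/s


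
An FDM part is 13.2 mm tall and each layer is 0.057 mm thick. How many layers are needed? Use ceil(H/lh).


Layers = ceil(13.2/0.057) = 232


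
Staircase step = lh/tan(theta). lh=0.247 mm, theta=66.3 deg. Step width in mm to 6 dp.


step = 0.247 / tan(66.3) = 0.108425 mm


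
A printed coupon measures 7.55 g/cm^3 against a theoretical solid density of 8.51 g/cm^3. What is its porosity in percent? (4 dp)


Porosity = (1-7.55/8.51)*100 = 11.2808 %


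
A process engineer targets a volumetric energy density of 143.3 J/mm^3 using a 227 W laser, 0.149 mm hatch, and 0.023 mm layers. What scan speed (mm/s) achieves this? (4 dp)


v = 227 / (143.3*0.149*0.023) = 462.2379 mm/s


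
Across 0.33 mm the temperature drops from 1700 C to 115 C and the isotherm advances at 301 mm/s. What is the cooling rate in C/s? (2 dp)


G = (1700-115)/0.33 = 4803.03030303 C/mm
CR = 4803.03030303 * 301 = 1445712.12 C/s


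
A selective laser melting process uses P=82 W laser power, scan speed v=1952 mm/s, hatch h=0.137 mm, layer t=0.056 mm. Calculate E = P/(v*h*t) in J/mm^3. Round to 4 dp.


E = 82 / (1952*0.137*0.056) = 5.4755 J/mm^3


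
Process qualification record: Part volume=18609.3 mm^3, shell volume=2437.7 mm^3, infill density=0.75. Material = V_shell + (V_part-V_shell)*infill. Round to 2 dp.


V_infill = (18609.3 - 2437.7) * 0.75 = 12128.7
V_total = 2437.7 + 12128.7 = 14566.4 mm^3


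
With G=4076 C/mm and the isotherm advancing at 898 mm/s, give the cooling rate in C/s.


CR = 4076 * 898 = 3660248 C/s


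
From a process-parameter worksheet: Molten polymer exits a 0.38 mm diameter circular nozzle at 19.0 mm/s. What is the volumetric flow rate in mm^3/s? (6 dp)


A = pi*(0.38/2)^2 = 0.11341149 mm^2
Q = 0.11341149 * 19.0 = 2.154818 mm^3/s


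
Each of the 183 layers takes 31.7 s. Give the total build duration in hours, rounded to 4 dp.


t = 183 * 31.7 / 3600 = 1.6114 hrs


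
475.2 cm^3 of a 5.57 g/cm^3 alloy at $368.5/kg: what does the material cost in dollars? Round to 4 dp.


Mass = 475.2*5.57/1000 = 2.646864 kg
Cost = 2.646864 * 368.5 = 975.3694 $


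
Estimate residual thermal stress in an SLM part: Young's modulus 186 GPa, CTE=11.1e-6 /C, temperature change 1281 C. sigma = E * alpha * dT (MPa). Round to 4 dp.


sigma = 186*1000 * 11.1e-6 * 1281 = 2644.7526 MPa


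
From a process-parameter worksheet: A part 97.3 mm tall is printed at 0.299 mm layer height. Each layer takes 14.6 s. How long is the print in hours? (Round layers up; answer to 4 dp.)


Layers = ceil(97.3/0.299) = 326
t = 326 * 14.6 / 3600 = 1.3221 hrs


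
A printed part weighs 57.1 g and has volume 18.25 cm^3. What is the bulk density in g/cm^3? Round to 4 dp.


rho = 57.1 / 18.25 = 3.1288 g/cm^3


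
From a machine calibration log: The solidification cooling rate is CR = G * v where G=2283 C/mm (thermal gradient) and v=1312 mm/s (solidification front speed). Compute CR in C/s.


CR = 2283 * 1312 = 2995296 C/s


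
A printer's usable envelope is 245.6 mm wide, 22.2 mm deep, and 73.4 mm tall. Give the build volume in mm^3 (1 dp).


V = 245.6 * 22.2 * 73.4 = 400200.3 mm^3


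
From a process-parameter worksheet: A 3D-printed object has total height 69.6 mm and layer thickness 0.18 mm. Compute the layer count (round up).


Layers = ceil(69.6/0.18) = 387


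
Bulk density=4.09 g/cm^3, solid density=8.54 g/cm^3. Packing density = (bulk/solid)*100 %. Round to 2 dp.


Packing = (4.09/8.54)*100 = 47.89 %


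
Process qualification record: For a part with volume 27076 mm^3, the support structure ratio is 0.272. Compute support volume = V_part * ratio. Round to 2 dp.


V_support = 27076 * 0.272 = 7364.67 mm^3


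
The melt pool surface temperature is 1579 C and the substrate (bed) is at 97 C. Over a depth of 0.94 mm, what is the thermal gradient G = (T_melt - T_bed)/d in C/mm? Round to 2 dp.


G = (1579-97)/0.94 = 1576.6 C/mm


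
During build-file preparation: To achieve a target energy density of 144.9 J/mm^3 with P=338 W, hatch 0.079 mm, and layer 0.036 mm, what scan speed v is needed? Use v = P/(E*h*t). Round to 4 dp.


v = 338 / (144.9*0.079*0.036) = 820.198 mm/s


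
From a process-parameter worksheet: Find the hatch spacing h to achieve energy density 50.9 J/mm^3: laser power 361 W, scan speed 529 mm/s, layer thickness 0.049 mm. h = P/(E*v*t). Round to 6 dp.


h = 361 / (50.9*529*0.049) = 0.273614 mm


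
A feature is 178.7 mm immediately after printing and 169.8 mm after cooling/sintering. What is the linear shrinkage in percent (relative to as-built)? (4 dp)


Shrinkage = ((178.7-169.8)/178.7)*100 = 4.9804 %


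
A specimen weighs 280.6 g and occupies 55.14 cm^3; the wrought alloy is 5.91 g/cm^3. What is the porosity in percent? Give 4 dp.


rho_part = 280.6 / 55.14 = 5.08886471 g/cm^3
Porosity = (1 - 5.08886471/5.91)*100 = 13.894 %


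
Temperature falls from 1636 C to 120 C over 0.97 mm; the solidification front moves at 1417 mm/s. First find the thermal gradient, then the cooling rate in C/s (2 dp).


G = (1636-120)/0.97 = 1562.88659794 C/mm
CR = 1562.88659794 * 1417 = 2214610.31 C/s


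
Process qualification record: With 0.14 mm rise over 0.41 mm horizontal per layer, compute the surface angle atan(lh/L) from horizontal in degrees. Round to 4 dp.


angle = atan(0.14/0.41) = 18.8532 degrees


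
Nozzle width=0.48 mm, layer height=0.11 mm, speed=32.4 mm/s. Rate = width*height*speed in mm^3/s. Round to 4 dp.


Rate = 0.48 * 0.11 * 32.4 = 1.7107 mm^3/s


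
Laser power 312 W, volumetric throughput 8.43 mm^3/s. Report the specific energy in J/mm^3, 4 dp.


SE = 312 / 8.43 = 37.0107 J/mm^3


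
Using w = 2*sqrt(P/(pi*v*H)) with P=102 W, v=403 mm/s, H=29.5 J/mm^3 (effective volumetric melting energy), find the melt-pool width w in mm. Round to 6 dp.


w = 2*sqrt(102/(pi*403*29.5)) = 0.104518 mm


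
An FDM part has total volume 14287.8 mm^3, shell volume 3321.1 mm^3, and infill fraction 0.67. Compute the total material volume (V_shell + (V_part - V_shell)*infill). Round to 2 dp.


V_infill = (14287.8 - 3321.1) * 0.67 = 7347.69
V_total = 3321.1 + 7347.69 = 10668.79 mm^3


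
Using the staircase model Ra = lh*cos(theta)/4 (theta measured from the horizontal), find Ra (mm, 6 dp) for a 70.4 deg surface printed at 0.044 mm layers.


Ra = 0.044 * cos(70.4) / 4 = 0.00369 mm


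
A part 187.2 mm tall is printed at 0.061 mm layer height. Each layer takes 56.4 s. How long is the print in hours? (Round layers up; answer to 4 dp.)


Layers = ceil(187.2/0.061) = 3069
t = 3069 * 56.4 / 3600 = 48.081 hrs


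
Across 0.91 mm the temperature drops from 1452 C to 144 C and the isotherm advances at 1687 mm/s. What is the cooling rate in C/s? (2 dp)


G = (1452-144)/0.91 = 1437.36263736 C/mm
CR = 1437.36263736 * 1687 = 2424830.77 C/s


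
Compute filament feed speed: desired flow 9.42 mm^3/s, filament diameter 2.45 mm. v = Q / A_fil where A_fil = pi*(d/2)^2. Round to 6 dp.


A = pi*(2.45/2)^2 = 4.714352
v = 9.42 / 4.714352 = 1.998154 mm/s


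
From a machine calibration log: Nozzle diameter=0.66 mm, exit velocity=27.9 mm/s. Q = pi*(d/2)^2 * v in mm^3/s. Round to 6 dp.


A = pi*(0.66/2)^2 = 0.34211944 mm^2
Q = 0.34211944 * 27.9 = 9.545132 mm^3/s


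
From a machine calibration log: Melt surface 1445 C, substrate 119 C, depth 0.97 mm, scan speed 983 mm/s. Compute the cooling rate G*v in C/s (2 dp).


G = (1445-119)/0.97 = 1367.01030928 C/mm
CR = 1367.01030928 * 983 = 1343771.13 C/s


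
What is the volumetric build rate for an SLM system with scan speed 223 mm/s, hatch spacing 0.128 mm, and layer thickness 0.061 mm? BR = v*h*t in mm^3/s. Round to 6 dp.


Rate = 223 * 0.128 * 0.061 = 1.741184 mm^3/s


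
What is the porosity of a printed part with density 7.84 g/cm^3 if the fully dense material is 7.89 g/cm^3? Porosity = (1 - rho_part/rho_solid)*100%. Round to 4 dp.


Porosity = (1-7.84/7.89)*100 = 0.6337 %


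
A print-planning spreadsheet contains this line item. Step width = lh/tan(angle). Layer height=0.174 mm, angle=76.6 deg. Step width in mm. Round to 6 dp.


step = 0.174 / tan(76.6) = 0.041453 mm


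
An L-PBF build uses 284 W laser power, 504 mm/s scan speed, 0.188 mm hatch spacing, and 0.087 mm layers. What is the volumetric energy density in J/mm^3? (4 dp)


E = 284 / (504*0.188*0.087) = 34.4517 J/mm^3


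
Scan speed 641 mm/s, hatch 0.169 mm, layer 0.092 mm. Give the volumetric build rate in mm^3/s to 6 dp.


Rate = 641 * 0.169 * 0.092 = 9.966268 mm^3/s


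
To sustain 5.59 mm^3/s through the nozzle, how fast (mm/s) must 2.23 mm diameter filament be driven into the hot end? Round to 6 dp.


A = pi*(2.23/2)^2 = 3.905707
v = 5.59 / 3.905707 = 1.431239 mm/s


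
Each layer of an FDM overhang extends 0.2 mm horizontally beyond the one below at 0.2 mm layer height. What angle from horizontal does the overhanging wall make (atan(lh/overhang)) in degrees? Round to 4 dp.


angle = atan(0.2/0.2) = 45.0 degrees


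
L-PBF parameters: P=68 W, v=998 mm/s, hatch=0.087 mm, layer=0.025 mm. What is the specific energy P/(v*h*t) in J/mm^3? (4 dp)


Build rate = 998 * 0.087 * 0.025 = 2.17065 mm^3/s
SE = 68 / 2.17065 = 31.327 J/mm^3


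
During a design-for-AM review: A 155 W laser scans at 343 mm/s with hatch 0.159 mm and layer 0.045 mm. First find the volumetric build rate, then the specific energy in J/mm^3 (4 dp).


Build rate = 343 * 0.159 * 0.045 = 2.454165 mm^3/s
SE = 155 / 2.454165 = 63.1579 J/mm^3


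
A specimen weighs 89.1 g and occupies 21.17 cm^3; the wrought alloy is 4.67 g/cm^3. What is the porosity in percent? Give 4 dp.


rho_part = 89.1 / 21.17 = 4.20878602 g/cm^3
Porosity = (1 - 4.20878602/4.67)*100 = 9.8761 %


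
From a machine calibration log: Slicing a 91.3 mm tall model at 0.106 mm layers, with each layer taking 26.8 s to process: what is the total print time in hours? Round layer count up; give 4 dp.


Layers = ceil(91.3/0.106) = 862
t = 862 * 26.8 / 3600 = 6.4171 hrs


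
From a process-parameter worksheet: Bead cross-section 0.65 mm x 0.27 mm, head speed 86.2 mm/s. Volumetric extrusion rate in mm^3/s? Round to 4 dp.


Rate = 0.65 * 0.27 * 86.2 = 15.1281 mm^3/s


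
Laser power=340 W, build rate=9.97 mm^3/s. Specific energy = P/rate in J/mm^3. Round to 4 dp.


SE = 340 / 9.97 = 34.1023 J/mm^3


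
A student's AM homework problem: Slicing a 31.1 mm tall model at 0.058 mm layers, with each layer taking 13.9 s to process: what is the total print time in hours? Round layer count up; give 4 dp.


Layers = ceil(31.1/0.058) = 537
t = 537 * 13.9 / 3600 = 2.0734 hrs


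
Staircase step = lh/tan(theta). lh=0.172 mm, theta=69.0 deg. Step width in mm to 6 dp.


step = 0.172 / tan(69.0) = 0.066025 mm


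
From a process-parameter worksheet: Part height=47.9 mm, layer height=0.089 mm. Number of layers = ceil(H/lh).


Layers = ceil(47.9/0.089) = 539


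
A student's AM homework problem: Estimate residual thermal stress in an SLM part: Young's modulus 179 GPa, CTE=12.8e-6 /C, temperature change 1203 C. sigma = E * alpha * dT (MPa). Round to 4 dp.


sigma = 179*1000 * 12.8e-6 * 1203 = 2756.3136 MPa


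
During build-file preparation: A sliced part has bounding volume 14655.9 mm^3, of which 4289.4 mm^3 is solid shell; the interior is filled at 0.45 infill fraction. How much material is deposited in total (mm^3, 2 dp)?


V_infill = (14655.9 - 4289.4) * 0.45 = 4664.93
V_total = 4289.4 + 4664.93 = 8954.33 mm^3


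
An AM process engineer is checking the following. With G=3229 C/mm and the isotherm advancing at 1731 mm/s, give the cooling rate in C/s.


CR = 3229 * 1731 = 5589399 C/s


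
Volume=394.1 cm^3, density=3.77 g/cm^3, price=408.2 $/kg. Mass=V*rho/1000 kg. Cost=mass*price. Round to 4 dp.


Mass = 394.1*3.77/1000 = 1.485757 kg
Cost = 1.485757 * 408.2 = 606.486 $


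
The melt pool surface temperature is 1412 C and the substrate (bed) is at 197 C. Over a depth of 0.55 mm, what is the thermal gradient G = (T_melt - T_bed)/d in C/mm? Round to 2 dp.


G = (1412-197)/0.55 = 2209.09 C/mm


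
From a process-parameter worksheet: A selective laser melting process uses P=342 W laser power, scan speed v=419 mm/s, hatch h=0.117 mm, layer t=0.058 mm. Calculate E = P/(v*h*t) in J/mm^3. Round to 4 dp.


E = 342 / (419*0.117*0.058) = 120.2813 J/mm^3


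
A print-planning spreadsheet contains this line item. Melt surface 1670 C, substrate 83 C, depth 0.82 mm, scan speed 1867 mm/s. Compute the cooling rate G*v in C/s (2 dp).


G = (1670-83)/0.82 = 1935.36585366 C/mm
CR = 1935.36585366 * 1867 = 3613328.05 C/s


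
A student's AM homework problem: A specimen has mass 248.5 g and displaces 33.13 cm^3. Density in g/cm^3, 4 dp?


rho = 248.5 / 33.13 = 7.5008 g/cm^3


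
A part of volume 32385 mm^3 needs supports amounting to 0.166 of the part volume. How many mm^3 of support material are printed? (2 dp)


V_support = 32385 * 0.166 = 5375.91 mm^3


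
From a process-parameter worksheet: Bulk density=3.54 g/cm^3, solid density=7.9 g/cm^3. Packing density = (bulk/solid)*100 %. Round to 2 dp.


Packing = (3.54/7.9)*100 = 44.81 %


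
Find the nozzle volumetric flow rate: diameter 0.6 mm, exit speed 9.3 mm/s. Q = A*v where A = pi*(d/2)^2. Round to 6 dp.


A = pi*(0.6/2)^2 = 0.28274334 mm^2
Q = 0.28274334 * 9.3 = 2.629513 mm^3/s


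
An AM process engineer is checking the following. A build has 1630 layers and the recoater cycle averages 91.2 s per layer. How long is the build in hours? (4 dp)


t = 1630 * 91.2 / 3600 = 41.2933 hrs


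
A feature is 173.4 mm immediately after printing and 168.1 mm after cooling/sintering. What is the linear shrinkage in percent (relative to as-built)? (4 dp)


Shrinkage = ((173.4-168.1)/173.4)*100 = 3.0565 %


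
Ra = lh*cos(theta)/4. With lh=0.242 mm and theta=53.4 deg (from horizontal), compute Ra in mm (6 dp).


Ra = 0.242 * cos(53.4) / 4 = 0.036072 mm


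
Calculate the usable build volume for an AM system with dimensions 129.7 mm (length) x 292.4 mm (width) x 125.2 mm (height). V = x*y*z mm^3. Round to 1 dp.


V = 129.7 * 292.4 * 125.2 = 4748119.9 mm^3


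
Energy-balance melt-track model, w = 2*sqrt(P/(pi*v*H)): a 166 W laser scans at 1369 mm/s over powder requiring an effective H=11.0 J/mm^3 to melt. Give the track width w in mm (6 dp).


w = 2*sqrt(166/(pi*1369*11.0)) = 0.118471 mm


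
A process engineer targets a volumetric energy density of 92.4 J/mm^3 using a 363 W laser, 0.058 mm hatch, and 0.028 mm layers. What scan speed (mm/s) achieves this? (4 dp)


v = 363 / (92.4*0.058*0.028) = 2419.0711 mm/s


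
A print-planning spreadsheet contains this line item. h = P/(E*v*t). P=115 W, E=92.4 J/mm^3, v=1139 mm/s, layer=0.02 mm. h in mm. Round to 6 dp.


h = 115 / (92.4*1139*0.02) = 0.054635 mm


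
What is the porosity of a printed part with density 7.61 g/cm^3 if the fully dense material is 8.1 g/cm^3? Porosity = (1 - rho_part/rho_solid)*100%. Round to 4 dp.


Porosity = (1-7.61/8.1)*100 = 6.0494 %


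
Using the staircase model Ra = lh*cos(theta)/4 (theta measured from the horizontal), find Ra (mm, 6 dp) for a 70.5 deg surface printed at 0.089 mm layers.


Ra = 0.089 * cos(70.5) / 4 = 0.007427 mm


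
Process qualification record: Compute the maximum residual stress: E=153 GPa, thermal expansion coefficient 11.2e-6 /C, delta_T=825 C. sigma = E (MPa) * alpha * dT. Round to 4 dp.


sigma = 153*1000 * 11.2e-6 * 825 = 1413.72 MPa


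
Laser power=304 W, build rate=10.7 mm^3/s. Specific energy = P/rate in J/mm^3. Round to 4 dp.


SE = 304 / 10.7 = 28.4112 J/mm^3


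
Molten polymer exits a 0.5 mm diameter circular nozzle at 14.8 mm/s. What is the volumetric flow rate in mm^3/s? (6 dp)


A = pi*(0.5/2)^2 = 0.19634954 mm^2
Q = 0.19634954 * 14.8 = 2.905973 mm^3/s


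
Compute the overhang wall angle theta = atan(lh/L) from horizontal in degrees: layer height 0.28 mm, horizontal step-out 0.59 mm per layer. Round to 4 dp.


angle = atan(0.28/0.59) = 25.3879 degrees


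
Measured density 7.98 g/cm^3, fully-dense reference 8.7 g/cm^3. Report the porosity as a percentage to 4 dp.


Porosity = (1-7.98/8.7)*100 = 8.2759 %


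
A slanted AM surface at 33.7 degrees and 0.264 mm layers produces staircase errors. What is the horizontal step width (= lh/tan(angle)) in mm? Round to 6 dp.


step = 0.264 / tan(33.7) = 0.395851 mm


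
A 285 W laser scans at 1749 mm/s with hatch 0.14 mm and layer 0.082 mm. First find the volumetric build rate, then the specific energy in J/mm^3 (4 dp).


Build rate = 1749 * 0.14 * 0.082 = 20.07852 mm^3/s
SE = 285 / 20.07852 = 14.1943 J/mm^3
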